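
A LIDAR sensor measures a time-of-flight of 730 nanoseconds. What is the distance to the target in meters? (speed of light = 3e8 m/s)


tof = 730 ns = 7.3e-07 s
dist = c * tof / 2
= 3e8 * 7.3e-07 / 2
= 109.5 m


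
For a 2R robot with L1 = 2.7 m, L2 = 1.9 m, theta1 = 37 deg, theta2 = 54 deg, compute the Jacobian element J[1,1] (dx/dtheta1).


J[1,1] = -L1*sin(t1) - L2*sin(t1+t2)
= -2.7*sin(37) - 1.9*sin(91)
= -3.5246


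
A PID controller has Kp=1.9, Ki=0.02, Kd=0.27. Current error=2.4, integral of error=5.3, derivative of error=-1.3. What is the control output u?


u = Kp*e + Ki*int(e) + Kd*de/dt
= 1.9*2.4 + 0.02*5.3 + 0.27*(-1.3)
= 4.56 + 0.106 + -0.351
= 4.315


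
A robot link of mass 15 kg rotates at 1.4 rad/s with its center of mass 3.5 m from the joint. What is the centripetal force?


F = m * omega^2 * r
= 15 * 1.4^2 * 3.5
= 15 * 1.96 * 3.5
= 102.9 N


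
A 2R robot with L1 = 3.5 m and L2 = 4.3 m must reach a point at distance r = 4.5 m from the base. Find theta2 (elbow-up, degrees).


cos(theta2) = (r^2 - L1^2 - L2^2) / (2*L1*L2)
cos(theta2) = (20.25 - 12.25 - 18.49) / 30.1
cos(theta2) = -0.348505
theta2 = 110.3959 degrees


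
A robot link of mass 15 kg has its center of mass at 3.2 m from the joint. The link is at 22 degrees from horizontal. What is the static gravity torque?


tau = m*g*L*cos(angle)
= 15 * 9.81 * 3.2 * cos(22 deg)
= 15 * 9.81 * 3.2 * 0.9272
= 436.5923 Nm


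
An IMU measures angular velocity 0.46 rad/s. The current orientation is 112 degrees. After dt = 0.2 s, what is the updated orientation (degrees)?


delta_theta = w * dt = 0.46 * 0.2 = 0.092 rad
= 5.2712 deg
theta_new = 112 + 5.2712 = 117.2712 deg


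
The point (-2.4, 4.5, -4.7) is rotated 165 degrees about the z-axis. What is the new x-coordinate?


Rotation about z-axis: x' = x*cos(theta) - y*sin(theta)
= -2.4 * -0.9659 - 4.5 * 0.2588
= 1.1535


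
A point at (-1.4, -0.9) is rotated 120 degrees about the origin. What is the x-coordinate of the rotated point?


x' = x*cos(theta) - y*sin(theta)
cos(120 deg) = -0.5, sin(120 deg) = 0.866
x' = -1.4 * -0.5 - -0.9 * 0.866
= 0.7 - -0.7794
= 1.4794


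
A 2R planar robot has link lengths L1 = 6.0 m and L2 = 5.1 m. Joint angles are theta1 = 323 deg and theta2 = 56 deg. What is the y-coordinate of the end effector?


Convert angles to radians: theta1 = 5.6374, theta2 = 0.9774
y = L1*sin(theta1) + L2*sin(theta1+theta2)
y = -3.6109 + 1.6604
y = -1.9505


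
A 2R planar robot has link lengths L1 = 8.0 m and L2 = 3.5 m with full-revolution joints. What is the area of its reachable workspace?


r_max = L1 + L2 = 11.5 m
r_min = |L1 - L2| = 4.5 m
Area = pi*(r_max^2 - r_min^2)
= pi*(132.25 - 20.25)
= pi * 112.0
= 351.8584 m^2


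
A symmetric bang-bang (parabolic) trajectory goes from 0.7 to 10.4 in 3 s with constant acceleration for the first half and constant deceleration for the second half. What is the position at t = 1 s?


Symmetric rest-to-rest: each phase covers (pf-p0)/2 in time T/2. 0.5*a*(T/2)^2 = (pf-p0)/2 => a = 4*(pf-p0)/T^2
a = 4*(10.4-0.7)/3^2 = 4.3111
t = 1 is in the acceleration phase (t <= T/2).
p = p0 + 0.5*a*t^2 = 0.7 + 0.5*4.3111*1^2
= 2.8556


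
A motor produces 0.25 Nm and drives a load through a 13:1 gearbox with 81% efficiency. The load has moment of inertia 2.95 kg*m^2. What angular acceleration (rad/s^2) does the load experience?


tau_out = tau_motor * N * eta
= 0.25 * 13 * 0.81 = 2.6325 Nm
alpha = tau_out / I = 2.6325 / 2.95
= 0.8924 rad/s^2


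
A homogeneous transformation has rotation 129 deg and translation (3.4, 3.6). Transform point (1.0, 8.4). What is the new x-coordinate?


x' = cos(theta)*px - sin(theta)*py + tx
= -0.6293*1.0 - 0.7771*8.4 + 3.4
= -3.7573


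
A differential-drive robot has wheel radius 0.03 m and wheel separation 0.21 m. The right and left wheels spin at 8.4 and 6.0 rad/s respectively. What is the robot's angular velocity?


vR = r*wR = 0.03*8.4 = 0.252 m/s
vL = r*wL = 0.03*6.0 = 0.18 m/s
v = (vR+vL)/2 = 0.216 m/s
omega = (vR-vL)/L = 0.3429 rad/s
angular velocity = 0.3429 rad/s


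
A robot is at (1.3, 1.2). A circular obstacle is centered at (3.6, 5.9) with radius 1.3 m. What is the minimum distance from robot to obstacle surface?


center_dist = sqrt((1.3-3.6)^2 + (1.2-5.9)^2)
= sqrt(5.29 + 22.09)
= 5.2326
min_dist = center_dist - radius = 5.2326 - 1.3 = 3.9326 m


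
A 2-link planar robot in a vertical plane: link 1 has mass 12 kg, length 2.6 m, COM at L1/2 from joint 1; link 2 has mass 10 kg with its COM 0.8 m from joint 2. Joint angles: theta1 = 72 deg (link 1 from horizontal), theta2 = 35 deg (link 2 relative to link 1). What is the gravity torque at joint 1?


Horizontal distance from joint 1 to link-1 COM:
  x_c1 = (L1/2)*cos(t1) = 1.3 * 0.309 = 0.4017 m
Horizontal distance from joint 1 to link-2 COM:
  x_c2 = L1*cos(t1) + Lc2*cos(t1+t2)
       = 2.6*0.309 + 0.8*-0.2924 = 0.5695 m
tau1 = m1*g*x_c1 + m2*g*x_c2
     = 12*9.81*0.4017 + 10*9.81*0.5695
     = 47.2907 + 55.8725
     = 103.1633 Nm


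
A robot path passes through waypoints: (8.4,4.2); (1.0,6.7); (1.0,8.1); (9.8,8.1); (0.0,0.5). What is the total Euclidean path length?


Segment lengths:
  seg1 = sqrt((-7.4)^2 + (2.5)^2) = 7.8109
  seg2 = sqrt((0.0)^2 + (1.4)^2) = 1.4
  seg3 = sqrt((8.8)^2 + (0.0)^2) = 8.8
  seg4 = sqrt((-9.8)^2 + (-7.6)^2) = 12.4016
Total = 30.4125


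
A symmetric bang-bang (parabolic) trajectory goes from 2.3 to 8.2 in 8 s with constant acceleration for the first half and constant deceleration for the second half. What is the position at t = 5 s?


Symmetric rest-to-rest: each phase covers (pf-p0)/2 in time T/2. 0.5*a*(T/2)^2 = (pf-p0)/2 => a = 4*(pf-p0)/T^2
a = 4*(8.2-2.3)/8^2 = 0.3687
t = 5 is in the deceleration phase (t > T/2).
p = pf - 0.5*a*(T-t)^2 = 8.2 - 0.5*0.3687*3^2
= 6.5406


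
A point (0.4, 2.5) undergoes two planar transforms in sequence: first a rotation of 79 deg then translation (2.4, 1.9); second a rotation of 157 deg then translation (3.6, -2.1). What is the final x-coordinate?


After transform 1:
x1 = cos(79)*0.4 - sin(79)*2.5 + 2.4 = 0.0223
y1 = sin(79)*0.4 + cos(79)*2.5 + 1.9 = 2.7697
After transform 2:
x2 = cos(157)*0.0223 - sin(157)*2.7697 + 3.6
= 2.4973


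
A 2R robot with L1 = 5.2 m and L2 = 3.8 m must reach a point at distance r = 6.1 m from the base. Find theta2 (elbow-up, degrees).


cos(theta2) = (r^2 - L1^2 - L2^2) / (2*L1*L2)
cos(theta2) = (37.21 - 27.04 - 14.44) / 39.52
cos(theta2) = -0.108047
theta2 = 96.2027 degrees


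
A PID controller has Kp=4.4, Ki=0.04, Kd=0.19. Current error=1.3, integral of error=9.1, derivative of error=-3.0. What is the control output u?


u = Kp*e + Ki*int(e) + Kd*de/dt
= 4.4*1.3 + 0.04*9.1 + 0.19*(-3.0)
= 5.72 + 0.364 + -0.57
= 5.514


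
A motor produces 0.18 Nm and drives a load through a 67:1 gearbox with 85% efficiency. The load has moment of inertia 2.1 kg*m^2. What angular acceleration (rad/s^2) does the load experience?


tau_out = tau_motor * N * eta
= 0.18 * 67 * 0.85 = 10.251 Nm
alpha = tau_out / I = 10.251 / 2.1
= 4.8814 rad/s^2


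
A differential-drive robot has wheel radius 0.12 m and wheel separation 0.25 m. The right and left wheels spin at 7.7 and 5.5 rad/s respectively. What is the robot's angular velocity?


vR = r*wR = 0.12*7.7 = 0.924 m/s
vL = r*wL = 0.12*5.5 = 0.66 m/s
v = (vR+vL)/2 = 0.792 m/s
omega = (vR-vL)/L = 1.056 rad/s
angular velocity = 1.056 rad/s


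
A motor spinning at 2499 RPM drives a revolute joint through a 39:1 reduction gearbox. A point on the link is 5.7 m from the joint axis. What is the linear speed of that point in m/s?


omega_motor = 2499 * 2*pi/60 = 261.6947 rad/s
omega_joint = omega_motor / 39 = 6.7101 rad/s
v = omega_joint * r = 6.7101 * 5.7
= 38.2477 m/s


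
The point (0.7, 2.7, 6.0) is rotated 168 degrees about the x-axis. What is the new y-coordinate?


Rotation about x-axis: y' = y*cos(theta) - z*sin(theta)
= 2.7 * -0.9781 - 6.0 * 0.2079
= -3.8885


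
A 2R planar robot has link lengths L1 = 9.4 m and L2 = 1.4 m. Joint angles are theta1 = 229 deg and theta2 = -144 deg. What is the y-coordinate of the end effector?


Convert angles to radians: theta1 = 3.9968, theta2 = -2.5133
y = L1*sin(theta1) + L2*sin(theta1+theta2)
y = -7.0943 + 1.3947
y = -5.6996


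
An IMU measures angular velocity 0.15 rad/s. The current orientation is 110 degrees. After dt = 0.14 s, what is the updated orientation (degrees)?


delta_theta = w * dt = 0.15 * 0.14 = 0.021 rad
= 1.2032 deg
theta_new = 110 + 1.2032 = 111.2032 deg


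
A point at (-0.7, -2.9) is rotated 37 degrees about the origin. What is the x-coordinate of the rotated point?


x' = x*cos(theta) - y*sin(theta)
cos(37 deg) = 0.7986, sin(37 deg) = 0.6018
x' = -0.7 * 0.7986 - -2.9 * 0.6018
= -0.559 - -1.7453
= 1.1862


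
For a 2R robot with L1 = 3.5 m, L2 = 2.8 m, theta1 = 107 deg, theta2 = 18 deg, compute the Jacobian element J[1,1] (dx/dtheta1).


J[1,1] = -L1*sin(t1) - L2*sin(t1+t2)
= -3.5*sin(107) - 2.8*sin(125)
= -5.6407


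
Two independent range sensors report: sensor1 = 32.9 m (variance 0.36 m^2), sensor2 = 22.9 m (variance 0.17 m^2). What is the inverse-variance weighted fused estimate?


w1 = (1/var1) / (1/var1 + 1/var2)
   = 2.7778 / (2.7778 + 5.8824) = 0.3208
w2 = 1 - w1 = 0.6792
fused = w1*s1 + w2*s2 = 10.5528 + 15.5547
= 26.1075 m


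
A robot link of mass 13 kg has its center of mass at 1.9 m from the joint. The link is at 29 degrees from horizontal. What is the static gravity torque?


tau = m*g*L*cos(angle)
= 13 * 9.81 * 1.9 * cos(29 deg)
= 13 * 9.81 * 1.9 * 0.8746
= 211.9265 Nm


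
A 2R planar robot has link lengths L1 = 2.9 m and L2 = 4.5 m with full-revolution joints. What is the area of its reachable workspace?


r_max = L1 + L2 = 7.4 m
r_min = |L1 - L2| = 1.6 m
Area = pi*(r_max^2 - r_min^2)
= pi*(54.76 - 2.56)
= pi * 52.2
= 163.9911 m^2


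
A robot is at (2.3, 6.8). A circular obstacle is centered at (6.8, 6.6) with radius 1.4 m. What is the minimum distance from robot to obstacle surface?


center_dist = sqrt((2.3-6.8)^2 + (6.8-6.6)^2)
= sqrt(20.25 + 0.04)
= 4.5044
min_dist = center_dist - radius = 4.5044 - 1.4 = 3.1044 m


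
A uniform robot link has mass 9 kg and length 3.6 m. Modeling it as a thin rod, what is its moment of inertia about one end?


I = (1/3) * m * L^2
= (1/3) * 9 * 3.6^2
= 0.333333 * 9 * 12.96
= 38.88 kg*m^2


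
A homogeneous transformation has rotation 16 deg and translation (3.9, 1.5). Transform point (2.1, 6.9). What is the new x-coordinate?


x' = cos(theta)*px - sin(theta)*py + tx
= 0.9613*2.1 - 0.2756*6.9 + 3.9
= 4.0168


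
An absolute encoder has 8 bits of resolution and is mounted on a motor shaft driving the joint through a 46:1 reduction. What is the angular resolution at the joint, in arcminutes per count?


counts = 2^8 = 256
effective counts at joint = 256 * 46 = 11776
resolution = 360*60 / 11776
= 1.8342 arcmin/count


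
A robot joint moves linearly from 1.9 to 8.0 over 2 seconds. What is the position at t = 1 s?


s = t/T = 1/2 = 0.5
p(t) = p0 + (pf-p0)*s
= 1.9 + (8.0 - 1.9) * 0.5
= 4.95


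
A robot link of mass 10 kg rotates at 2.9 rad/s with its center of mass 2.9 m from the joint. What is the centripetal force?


F = m * omega^2 * r
= 10 * 2.9^2 * 2.9
= 10 * 8.41 * 2.9
= 243.89 N


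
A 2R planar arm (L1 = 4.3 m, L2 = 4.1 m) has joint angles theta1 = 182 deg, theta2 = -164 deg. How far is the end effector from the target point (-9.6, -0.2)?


End effector via forward kinematics:
x = L1*cos(t1) + L2*cos(t1+t2) = -0.398
y = L1*sin(t1) + L2*sin(t1+t2) = 1.1169
Distance to target:
d = sqrt((-9.6 - -0.398)^2 + (-0.2 - 1.1169)^2)
= sqrt(84.6759 + 1.7342)
= 9.2957 m


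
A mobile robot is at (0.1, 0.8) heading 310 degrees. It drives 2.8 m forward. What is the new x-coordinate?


x_new = x0 + d*cos(theta)
= 0.1 + 2.8*cos(310)
= 0.1 + 1.7998
= 1.8998


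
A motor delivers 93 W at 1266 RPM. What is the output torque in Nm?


omega = 1266 * 2*pi/60 = 132.5752 rad/s
tau = P / omega = 93 / 132.5752
= 0.7015 Nm


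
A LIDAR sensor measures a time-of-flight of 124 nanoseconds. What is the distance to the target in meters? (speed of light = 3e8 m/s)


tof = 124 ns = 1.24e-07 s
dist = c * tof / 2
= 3e8 * 1.24e-07 / 2
= 18.6 m


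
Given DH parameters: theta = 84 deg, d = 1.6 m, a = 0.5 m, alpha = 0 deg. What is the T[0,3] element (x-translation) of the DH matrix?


T[0,3] = a * cos(theta)
= 0.5 * cos(84 deg)
= 0.5 * 0.1045
= 0.0523


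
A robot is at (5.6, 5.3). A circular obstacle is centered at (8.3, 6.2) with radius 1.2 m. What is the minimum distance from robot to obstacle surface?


center_dist = sqrt((5.6-8.3)^2 + (5.3-6.2)^2)
= sqrt(7.29 + 0.81)
= 2.846
min_dist = center_dist - radius = 2.846 - 1.2 = 1.646 m


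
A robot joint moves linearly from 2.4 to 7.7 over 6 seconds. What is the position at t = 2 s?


s = t/T = 2/6 = 0.3333
p(t) = p0 + (pf-p0)*s
= 2.4 + (7.7 - 2.4) * 0.3333
= 4.1667


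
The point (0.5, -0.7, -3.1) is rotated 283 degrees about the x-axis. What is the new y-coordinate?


Rotation about x-axis: y' = y*cos(theta) - z*sin(theta)
= -0.7 * 0.225 - -3.1 * -0.9744
= -3.178


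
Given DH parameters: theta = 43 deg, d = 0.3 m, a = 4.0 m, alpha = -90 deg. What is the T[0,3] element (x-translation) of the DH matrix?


T[0,3] = a * cos(theta)
= 4.0 * cos(43 deg)
= 4.0 * 0.7314
= 2.9254


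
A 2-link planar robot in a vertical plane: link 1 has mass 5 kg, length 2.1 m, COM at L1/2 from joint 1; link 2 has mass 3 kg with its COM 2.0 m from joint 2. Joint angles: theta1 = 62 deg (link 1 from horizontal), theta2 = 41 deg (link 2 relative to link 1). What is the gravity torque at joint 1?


Horizontal distance from joint 1 to link-1 COM:
  x_c1 = (L1/2)*cos(t1) = 1.05 * 0.4695 = 0.4929 m
Horizontal distance from joint 1 to link-2 COM:
  x_c2 = L1*cos(t1) + Lc2*cos(t1+t2)
       = 2.1*0.4695 + 2.0*-0.225 = 0.536 m
tau1 = m1*g*x_c1 + m2*g*x_c2
     = 5*9.81*0.4929 + 3*9.81*0.536
     = 24.179 + 15.7741
     = 39.9531 Nm


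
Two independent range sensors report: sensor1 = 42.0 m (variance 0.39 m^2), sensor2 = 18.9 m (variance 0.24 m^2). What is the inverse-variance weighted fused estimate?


w1 = (1/var1) / (1/var1 + 1/var2)
   = 2.5641 / (2.5641 + 4.1667) = 0.381
w2 = 1 - w1 = 0.619
fused = w1*s1 + w2*s2 = 16.0 + 11.7
= 27.7 m


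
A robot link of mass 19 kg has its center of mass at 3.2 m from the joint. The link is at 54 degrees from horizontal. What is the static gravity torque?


tau = m*g*L*cos(angle)
= 19 * 9.81 * 3.2 * cos(54 deg)
= 19 * 9.81 * 3.2 * 0.5878
= 350.5833 Nm


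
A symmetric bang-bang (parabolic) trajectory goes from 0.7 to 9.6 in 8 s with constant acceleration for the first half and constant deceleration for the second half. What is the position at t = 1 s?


Symmetric rest-to-rest: each phase covers (pf-p0)/2 in time T/2. 0.5*a*(T/2)^2 = (pf-p0)/2 => a = 4*(pf-p0)/T^2
a = 4*(9.6-0.7)/8^2 = 0.5563
t = 1 is in the acceleration phase (t <= T/2).
p = p0 + 0.5*a*t^2 = 0.7 + 0.5*0.5563*1^2
= 0.9781


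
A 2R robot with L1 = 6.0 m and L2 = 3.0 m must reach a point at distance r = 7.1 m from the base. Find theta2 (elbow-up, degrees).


cos(theta2) = (r^2 - L1^2 - L2^2) / (2*L1*L2)
cos(theta2) = (50.41 - 36.0 - 9.0) / 36.0
cos(theta2) = 0.150278
theta2 = 81.357 degrees


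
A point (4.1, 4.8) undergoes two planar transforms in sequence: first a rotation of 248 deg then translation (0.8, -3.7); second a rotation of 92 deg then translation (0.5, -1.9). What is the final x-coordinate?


After transform 1:
x1 = cos(248)*4.1 - sin(248)*4.8 + 0.8 = 3.7146
y1 = sin(248)*4.1 + cos(248)*4.8 + -3.7 = -9.2996
After transform 2:
x2 = cos(92)*3.7146 - sin(92)*-9.2996 + 0.5
= 9.6643


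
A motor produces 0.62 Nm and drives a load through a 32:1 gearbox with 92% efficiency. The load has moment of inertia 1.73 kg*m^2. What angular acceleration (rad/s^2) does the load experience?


tau_out = tau_motor * N * eta
= 0.62 * 32 * 0.92 = 18.2528 Nm
alpha = tau_out / I = 18.2528 / 1.73
= 10.5508 rad/s^2


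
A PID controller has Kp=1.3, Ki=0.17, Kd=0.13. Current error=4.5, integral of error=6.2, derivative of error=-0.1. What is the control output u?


u = Kp*e + Ki*int(e) + Kd*de/dt
= 1.3*4.5 + 0.17*6.2 + 0.13*(-0.1)
= 5.85 + 1.054 + -0.013
= 6.891


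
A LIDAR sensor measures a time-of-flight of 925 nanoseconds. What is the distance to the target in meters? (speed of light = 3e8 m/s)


tof = 925 ns = 9.25e-07 s
dist = c * tof / 2
= 3e8 * 9.25e-07 / 2
= 138.75 m


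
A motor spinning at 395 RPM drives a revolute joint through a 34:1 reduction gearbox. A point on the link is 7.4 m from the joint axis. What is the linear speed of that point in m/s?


omega_motor = 395 * 2*pi/60 = 41.3643 rad/s
omega_joint = omega_motor / 34 = 1.2166 rad/s
v = omega_joint * r = 1.2166 * 7.4
= 9.0028 m/s


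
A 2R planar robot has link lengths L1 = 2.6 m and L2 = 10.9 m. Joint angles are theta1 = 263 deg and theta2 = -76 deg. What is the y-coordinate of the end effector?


Convert angles to radians: theta1 = 4.5902, theta2 = -1.3265
y = L1*sin(theta1) + L2*sin(theta1+theta2)
y = -2.5806 + -1.3284
y = -3.909


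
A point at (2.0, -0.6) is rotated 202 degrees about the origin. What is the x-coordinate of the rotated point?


x' = x*cos(theta) - y*sin(theta)
cos(202 deg) = -0.9272, sin(202 deg) = -0.3746
x' = 2.0 * -0.9272 - -0.6 * -0.3746
= -1.8544 - 0.2248
= -2.0791


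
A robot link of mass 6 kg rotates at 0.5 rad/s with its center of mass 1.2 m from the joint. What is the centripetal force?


F = m * omega^2 * r
= 6 * 0.5^2 * 1.2
= 6 * 0.25 * 1.2
= 1.8 N


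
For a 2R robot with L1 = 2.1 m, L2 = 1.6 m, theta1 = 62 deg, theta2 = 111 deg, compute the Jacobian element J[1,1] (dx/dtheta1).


J[1,1] = -L1*sin(t1) - L2*sin(t1+t2)
= -2.1*sin(62) - 1.6*sin(173)
= -2.0492


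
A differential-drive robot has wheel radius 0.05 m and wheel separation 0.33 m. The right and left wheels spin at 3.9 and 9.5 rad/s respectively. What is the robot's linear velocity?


vR = r*wR = 0.05*3.9 = 0.195 m/s
vL = r*wL = 0.05*9.5 = 0.475 m/s
v = (vR+vL)/2 = 0.335 m/s
omega = (vR-vL)/L = -0.8485 rad/s
linear velocity = 0.335 m/s


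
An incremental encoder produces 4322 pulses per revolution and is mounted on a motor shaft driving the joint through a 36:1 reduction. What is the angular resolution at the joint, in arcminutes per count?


counts per rev = 4322
effective counts at joint = 4322 * 36 = 155592
resolution = 360*60 / 155592
= 0.1388 arcmin/count


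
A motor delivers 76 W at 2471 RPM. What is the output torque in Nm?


omega = 2471 * 2*pi/60 = 258.7625 rad/s
tau = P / omega = 76 / 258.7625
= 0.2937 Nm


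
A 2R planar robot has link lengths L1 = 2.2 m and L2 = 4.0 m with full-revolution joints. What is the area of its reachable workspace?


r_max = L1 + L2 = 6.2 m
r_min = |L1 - L2| = 1.8 m
Area = pi*(r_max^2 - r_min^2)
= pi*(38.44 - 3.24)
= pi * 35.2
= 110.5841 m^2


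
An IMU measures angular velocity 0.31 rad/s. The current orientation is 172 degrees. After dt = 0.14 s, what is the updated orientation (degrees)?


delta_theta = w * dt = 0.31 * 0.14 = 0.0434 rad
= 2.4866 deg
theta_new = 172 + 2.4866 = 174.4866 deg


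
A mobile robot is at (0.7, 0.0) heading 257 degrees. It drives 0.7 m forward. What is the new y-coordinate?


y_new = y0 + d*sin(theta)
= 0.0 + 0.7*sin(257)
= 0.0 + -0.6821
= -0.6821


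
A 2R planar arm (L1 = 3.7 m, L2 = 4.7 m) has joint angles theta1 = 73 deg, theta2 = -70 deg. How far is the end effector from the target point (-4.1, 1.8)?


End effector via forward kinematics:
x = L1*cos(t1) + L2*cos(t1+t2) = 5.7753
y = L1*sin(t1) + L2*sin(t1+t2) = 3.7843
Distance to target:
d = sqrt((-4.1 - 5.7753)^2 + (1.8 - 3.7843)^2)
= sqrt(97.5222 + 3.9375)
= 10.0727 m


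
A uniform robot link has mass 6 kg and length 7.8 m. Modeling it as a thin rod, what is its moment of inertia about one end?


I = (1/3) * m * L^2
= (1/3) * 6 * 7.8^2
= 0.333333 * 6 * 60.84
= 121.68 kg*m^2


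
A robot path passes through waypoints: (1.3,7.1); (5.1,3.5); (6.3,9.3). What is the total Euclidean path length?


Segment lengths:
  seg1 = sqrt((3.8)^2 + (-3.6)^2) = 5.2345
  seg2 = sqrt((1.2)^2 + (5.8)^2) = 5.9228
Total = 11.1573


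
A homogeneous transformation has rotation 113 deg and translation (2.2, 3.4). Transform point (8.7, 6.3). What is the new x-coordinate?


x' = cos(theta)*px - sin(theta)*py + tx
= -0.3907*8.7 - 0.9205*6.3 + 2.2
= -6.9985


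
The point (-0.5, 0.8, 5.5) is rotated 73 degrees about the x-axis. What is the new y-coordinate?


Rotation about x-axis: y' = y*cos(theta) - z*sin(theta)
= 0.8 * 0.2924 - 5.5 * 0.9563
= -5.0258


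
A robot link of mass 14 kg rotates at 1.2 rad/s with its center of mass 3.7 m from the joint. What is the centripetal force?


F = m * omega^2 * r
= 14 * 1.2^2 * 3.7
= 14 * 1.44 * 3.7
= 74.592 N


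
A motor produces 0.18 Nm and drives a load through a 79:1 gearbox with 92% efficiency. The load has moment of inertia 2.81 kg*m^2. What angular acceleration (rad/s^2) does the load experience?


tau_out = tau_motor * N * eta
= 0.18 * 79 * 0.92 = 13.0824 Nm
alpha = tau_out / I = 13.0824 / 2.81
= 4.6557 rad/s^2


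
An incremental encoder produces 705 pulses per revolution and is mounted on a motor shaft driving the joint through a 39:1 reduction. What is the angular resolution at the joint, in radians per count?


counts per rev = 705
effective counts at joint = 705 * 39 = 27495
resolution = 2*pi / 27495
= 2.2852e-04 rad/count


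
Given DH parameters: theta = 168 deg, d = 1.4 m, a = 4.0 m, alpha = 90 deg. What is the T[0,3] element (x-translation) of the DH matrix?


T[0,3] = a * cos(theta)
= 4.0 * cos(168 deg)
= 4.0 * -0.9781
= -3.9126


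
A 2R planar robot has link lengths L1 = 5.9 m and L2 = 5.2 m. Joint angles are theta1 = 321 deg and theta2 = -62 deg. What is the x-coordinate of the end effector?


Convert angles to radians: theta1 = 5.6025, theta2 = -1.0821
x = L1*cos(theta1) + L2*cos(theta1+theta2)
x = 4.5852 + -0.9922
x = 3.593


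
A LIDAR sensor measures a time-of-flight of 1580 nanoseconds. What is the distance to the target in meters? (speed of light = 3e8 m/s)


tof = 1580 ns = 1.58e-06 s
dist = c * tof / 2
= 3e8 * 1.58e-06 / 2
= 237.0 m


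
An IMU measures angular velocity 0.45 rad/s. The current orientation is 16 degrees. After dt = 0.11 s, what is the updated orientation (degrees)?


delta_theta = w * dt = 0.45 * 0.11 = 0.0495 rad
= 2.8361 deg
theta_new = 16 + 2.8361 = 18.8361 deg


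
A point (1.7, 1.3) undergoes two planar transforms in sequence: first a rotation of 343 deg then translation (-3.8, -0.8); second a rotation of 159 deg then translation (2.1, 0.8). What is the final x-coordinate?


After transform 1:
x1 = cos(343)*1.7 - sin(343)*1.3 + -3.8 = -1.7942
y1 = sin(343)*1.7 + cos(343)*1.3 + -0.8 = -0.0538
After transform 2:
x2 = cos(159)*-1.7942 - sin(159)*-0.0538 + 2.1
= 3.7943


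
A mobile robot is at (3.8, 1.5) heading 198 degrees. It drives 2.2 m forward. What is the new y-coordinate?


y_new = y0 + d*sin(theta)
= 1.5 + 2.2*sin(198)
= 1.5 + -0.6798
= 0.8202


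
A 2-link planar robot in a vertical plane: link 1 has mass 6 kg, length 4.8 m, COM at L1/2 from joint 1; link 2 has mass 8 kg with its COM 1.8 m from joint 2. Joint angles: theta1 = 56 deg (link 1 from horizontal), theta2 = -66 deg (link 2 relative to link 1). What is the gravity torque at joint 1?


Horizontal distance from joint 1 to link-1 COM:
  x_c1 = (L1/2)*cos(t1) = 2.4 * 0.5592 = 1.3421 m
Horizontal distance from joint 1 to link-2 COM:
  x_c2 = L1*cos(t1) + Lc2*cos(t1+t2)
       = 4.8*0.5592 + 1.8*0.9848 = 4.4568 m
tau1 = m1*g*x_c1 + m2*g*x_c2
     = 6*9.81*1.3421 + 8*9.81*4.4568
     = 78.9938 + 349.7681
     = 428.7619 Nm


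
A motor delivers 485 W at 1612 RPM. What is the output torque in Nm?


omega = 1612 * 2*pi/60 = 168.8082 rad/s
tau = P / omega = 485 / 168.8082
= 2.8731 Nm


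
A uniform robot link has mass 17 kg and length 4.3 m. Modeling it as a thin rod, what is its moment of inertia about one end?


I = (1/3) * m * L^2
= (1/3) * 17 * 4.3^2
= 0.333333 * 17 * 18.49
= 104.7767 kg*m^2


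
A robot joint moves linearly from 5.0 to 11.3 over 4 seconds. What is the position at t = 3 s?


s = t/T = 3/4 = 0.75
p(t) = p0 + (pf-p0)*s
= 5.0 + (11.3 - 5.0) * 0.75
= 9.725


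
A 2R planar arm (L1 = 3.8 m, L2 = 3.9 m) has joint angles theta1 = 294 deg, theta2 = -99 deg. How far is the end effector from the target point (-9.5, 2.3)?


End effector via forward kinematics:
x = L1*cos(t1) + L2*cos(t1+t2) = -2.2215
y = L1*sin(t1) + L2*sin(t1+t2) = -4.4809
Distance to target:
d = sqrt((-9.5 - -2.2215)^2 + (2.3 - -4.4809)^2)
= sqrt(52.9764 + 45.9802)
= 9.9477 m


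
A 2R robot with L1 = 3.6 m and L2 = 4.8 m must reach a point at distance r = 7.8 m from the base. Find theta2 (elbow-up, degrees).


cos(theta2) = (r^2 - L1^2 - L2^2) / (2*L1*L2)
cos(theta2) = (60.84 - 12.96 - 23.04) / 34.56
cos(theta2) = 0.71875
theta2 = 44.0486 degrees


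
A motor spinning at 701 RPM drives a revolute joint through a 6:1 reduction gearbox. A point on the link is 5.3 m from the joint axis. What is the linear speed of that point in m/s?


omega_motor = 701 * 2*pi/60 = 73.4085 rad/s
omega_joint = omega_motor / 6 = 12.2348 rad/s
v = omega_joint * r = 12.2348 * 5.3
= 64.8442 m/s


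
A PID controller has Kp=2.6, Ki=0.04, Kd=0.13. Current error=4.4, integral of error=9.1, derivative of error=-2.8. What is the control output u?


u = Kp*e + Ki*int(e) + Kd*de/dt
= 2.6*4.4 + 0.04*9.1 + 0.13*(-2.8)
= 11.44 + 0.364 + -0.364
= 11.44


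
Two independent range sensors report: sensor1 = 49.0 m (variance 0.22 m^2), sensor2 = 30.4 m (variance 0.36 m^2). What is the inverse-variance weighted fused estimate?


w1 = (1/var1) / (1/var1 + 1/var2)
   = 4.5455 / (4.5455 + 2.7778) = 0.6207
w2 = 1 - w1 = 0.3793
fused = w1*s1 + w2*s2 = 30.4138 + 11.531
= 41.9448 m


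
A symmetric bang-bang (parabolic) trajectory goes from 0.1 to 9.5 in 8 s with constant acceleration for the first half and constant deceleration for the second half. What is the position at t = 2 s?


Symmetric rest-to-rest: each phase covers (pf-p0)/2 in time T/2. 0.5*a*(T/2)^2 = (pf-p0)/2 => a = 4*(pf-p0)/T^2
a = 4*(9.5-0.1)/8^2 = 0.5875
t = 2 is in the acceleration phase (t <= T/2).
p = p0 + 0.5*a*t^2 = 0.1 + 0.5*0.5875*2^2
= 1.275


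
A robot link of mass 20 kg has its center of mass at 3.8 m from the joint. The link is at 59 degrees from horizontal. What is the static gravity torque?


tau = m*g*L*cos(angle)
= 20 * 9.81 * 3.8 * cos(59 deg)
= 20 * 9.81 * 3.8 * 0.515
= 383.9918 Nm


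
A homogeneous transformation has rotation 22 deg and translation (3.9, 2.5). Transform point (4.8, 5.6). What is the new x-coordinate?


x' = cos(theta)*px - sin(theta)*py + tx
= 0.9272*4.8 - 0.3746*5.6 + 3.9
= 6.2527


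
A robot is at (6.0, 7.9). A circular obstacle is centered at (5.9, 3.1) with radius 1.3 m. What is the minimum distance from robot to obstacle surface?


center_dist = sqrt((6.0-5.9)^2 + (7.9-3.1)^2)
= sqrt(0.01 + 23.04)
= 4.801
min_dist = center_dist - radius = 4.801 - 1.3 = 3.501 m


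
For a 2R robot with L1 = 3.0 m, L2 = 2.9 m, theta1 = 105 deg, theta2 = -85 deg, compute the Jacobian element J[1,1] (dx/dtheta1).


J[1,1] = -L1*sin(t1) - L2*sin(t1+t2)
= -3.0*sin(105) - 2.9*sin(20)
= -3.8896


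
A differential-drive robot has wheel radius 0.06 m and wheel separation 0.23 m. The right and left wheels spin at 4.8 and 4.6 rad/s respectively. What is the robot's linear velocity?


vR = r*wR = 0.06*4.8 = 0.288 m/s
vL = r*wL = 0.06*4.6 = 0.276 m/s
v = (vR+vL)/2 = 0.282 m/s
omega = (vR-vL)/L = 0.0522 rad/s
linear velocity = 0.282 m/s


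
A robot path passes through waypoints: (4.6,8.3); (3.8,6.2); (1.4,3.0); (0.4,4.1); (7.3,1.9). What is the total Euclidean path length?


Segment lengths:
  seg1 = sqrt((-0.8)^2 + (-2.1)^2) = 2.2472
  seg2 = sqrt((-2.4)^2 + (-3.2)^2) = 4.0
  seg3 = sqrt((-1.0)^2 + (1.1)^2) = 1.4866
  seg4 = sqrt((6.9)^2 + (-2.2)^2) = 7.2422
Total = 14.9761


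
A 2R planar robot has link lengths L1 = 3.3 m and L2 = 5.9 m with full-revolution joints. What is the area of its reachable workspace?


r_max = L1 + L2 = 9.2 m
r_min = |L1 - L2| = 2.6 m
Area = pi*(r_max^2 - r_min^2)
= pi*(84.64 - 6.76)
= pi * 77.88
= 244.6672 m^2


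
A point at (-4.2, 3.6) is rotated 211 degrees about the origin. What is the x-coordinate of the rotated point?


x' = x*cos(theta) - y*sin(theta)
cos(211 deg) = -0.8572, sin(211 deg) = -0.515
x' = -4.2 * -0.8572 - 3.6 * -0.515
= 3.6001 - -1.8541
= 5.4542


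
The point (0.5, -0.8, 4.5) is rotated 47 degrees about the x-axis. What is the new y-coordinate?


Rotation about x-axis: y' = y*cos(theta) - z*sin(theta)
= -0.8 * 0.682 - 4.5 * 0.7314
= -3.8367


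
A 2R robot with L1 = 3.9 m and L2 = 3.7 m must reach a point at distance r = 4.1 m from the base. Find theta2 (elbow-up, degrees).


cos(theta2) = (r^2 - L1^2 - L2^2) / (2*L1*L2)
cos(theta2) = (16.81 - 15.21 - 13.69) / 28.86
cos(theta2) = -0.418919
theta2 = 114.7664 degrees


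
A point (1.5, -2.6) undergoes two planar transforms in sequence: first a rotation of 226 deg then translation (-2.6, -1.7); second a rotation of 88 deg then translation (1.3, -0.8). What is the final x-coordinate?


After transform 1:
x1 = cos(226)*1.5 - sin(226)*-2.6 + -2.6 = -5.5123
y1 = sin(226)*1.5 + cos(226)*-2.6 + -1.7 = -0.9729
After transform 2:
x2 = cos(88)*-5.5123 - sin(88)*-0.9729 + 1.3
= 2.0799


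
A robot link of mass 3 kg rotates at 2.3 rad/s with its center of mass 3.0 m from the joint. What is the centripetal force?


F = m * omega^2 * r
= 3 * 2.3^2 * 3.0
= 3 * 5.29 * 3.0
= 47.61 N


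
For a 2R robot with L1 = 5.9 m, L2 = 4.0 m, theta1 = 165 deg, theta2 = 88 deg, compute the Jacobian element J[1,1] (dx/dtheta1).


J[1,1] = -L1*sin(t1) - L2*sin(t1+t2)
= -5.9*sin(165) - 4.0*sin(253)
= 2.2982


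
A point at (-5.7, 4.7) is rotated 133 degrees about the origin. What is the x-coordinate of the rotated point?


x' = x*cos(theta) - y*sin(theta)
cos(133 deg) = -0.682, sin(133 deg) = 0.7314
x' = -5.7 * -0.682 - 4.7 * 0.7314
= 3.8874 - 3.4374
= 0.45


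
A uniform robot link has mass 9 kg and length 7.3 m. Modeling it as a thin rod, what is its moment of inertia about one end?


I = (1/3) * m * L^2
= (1/3) * 9 * 7.3^2
= 0.333333 * 9 * 53.29
= 159.87 kg*m^2


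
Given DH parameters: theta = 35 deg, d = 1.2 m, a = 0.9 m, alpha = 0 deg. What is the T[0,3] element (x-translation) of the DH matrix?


T[0,3] = a * cos(theta)
= 0.9 * cos(35 deg)
= 0.9 * 0.8192
= 0.7372


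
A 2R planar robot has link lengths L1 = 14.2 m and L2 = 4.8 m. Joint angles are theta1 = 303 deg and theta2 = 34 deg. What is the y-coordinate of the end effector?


Convert angles to radians: theta1 = 5.2883, theta2 = 0.5934
y = L1*sin(theta1) + L2*sin(theta1+theta2)
y = -11.9091 + -1.8755
y = -13.7846


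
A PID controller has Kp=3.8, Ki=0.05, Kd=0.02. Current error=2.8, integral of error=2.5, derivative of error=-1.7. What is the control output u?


u = Kp*e + Ki*int(e) + Kd*de/dt
= 3.8*2.8 + 0.05*2.5 + 0.02*(-1.7)
= 10.64 + 0.125 + -0.034
= 10.731


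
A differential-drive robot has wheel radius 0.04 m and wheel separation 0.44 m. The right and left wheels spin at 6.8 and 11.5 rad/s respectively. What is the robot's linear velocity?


vR = r*wR = 0.04*6.8 = 0.272 m/s
vL = r*wL = 0.04*11.5 = 0.46 m/s
v = (vR+vL)/2 = 0.366 m/s
omega = (vR-vL)/L = -0.4273 rad/s
linear velocity = 0.366 m/s


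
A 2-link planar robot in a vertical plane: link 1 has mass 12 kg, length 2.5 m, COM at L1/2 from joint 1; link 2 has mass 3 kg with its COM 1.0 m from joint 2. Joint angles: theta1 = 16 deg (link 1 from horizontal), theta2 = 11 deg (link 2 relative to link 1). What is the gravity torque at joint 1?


Horizontal distance from joint 1 to link-1 COM:
  x_c1 = (L1/2)*cos(t1) = 1.25 * 0.9613 = 1.2016 m
Horizontal distance from joint 1 to link-2 COM:
  x_c2 = L1*cos(t1) + Lc2*cos(t1+t2)
       = 2.5*0.9613 + 1.0*0.891 = 3.2942 m
tau1 = m1*g*x_c1 + m2*g*x_c2
     = 12*9.81*1.2016 + 3*9.81*3.2942
     = 141.4497 + 96.9472
     = 238.3968 Nm


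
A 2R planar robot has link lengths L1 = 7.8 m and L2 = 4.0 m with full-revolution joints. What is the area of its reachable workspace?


r_max = L1 + L2 = 11.8 m
r_min = |L1 - L2| = 3.8 m
Area = pi*(r_max^2 - r_min^2)
= pi*(139.24 - 14.44)
= pi * 124.8
= 392.0708 m^2


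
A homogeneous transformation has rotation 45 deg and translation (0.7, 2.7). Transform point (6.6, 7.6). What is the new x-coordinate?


x' = cos(theta)*px - sin(theta)*py + tx
= 0.7071*6.6 - 0.7071*7.6 + 0.7
= -0.0071


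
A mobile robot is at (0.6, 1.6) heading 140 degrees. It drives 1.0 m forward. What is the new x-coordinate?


x_new = x0 + d*cos(theta)
= 0.6 + 1.0*cos(140)
= 0.6 + -0.766
= -0.166


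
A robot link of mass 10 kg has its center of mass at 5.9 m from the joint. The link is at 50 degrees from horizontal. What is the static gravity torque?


tau = m*g*L*cos(angle)
= 10 * 9.81 * 5.9 * cos(50 deg)
= 10 * 9.81 * 5.9 * 0.6428
= 372.039 Nm


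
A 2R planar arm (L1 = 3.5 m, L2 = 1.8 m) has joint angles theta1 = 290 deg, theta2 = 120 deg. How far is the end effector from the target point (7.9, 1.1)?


End effector via forward kinematics:
x = L1*cos(t1) + L2*cos(t1+t2) = 2.3541
y = L1*sin(t1) + L2*sin(t1+t2) = -1.91
Distance to target:
d = sqrt((7.9 - 2.3541)^2 + (1.1 - -1.91)^2)
= sqrt(30.7571 + 9.0604)
= 6.3101 m


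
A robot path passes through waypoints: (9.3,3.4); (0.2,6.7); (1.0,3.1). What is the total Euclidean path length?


Segment lengths:
  seg1 = sqrt((-9.1)^2 + (3.3)^2) = 9.6799
  seg2 = sqrt((0.8)^2 + (-3.6)^2) = 3.6878
Total = 13.3677


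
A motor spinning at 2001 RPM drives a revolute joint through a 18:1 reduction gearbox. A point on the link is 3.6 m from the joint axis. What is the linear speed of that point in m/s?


omega_motor = 2001 * 2*pi/60 = 209.5442 rad/s
omega_joint = omega_motor / 18 = 11.6413 rad/s
v = omega_joint * r = 11.6413 * 3.6
= 41.9088 m/s


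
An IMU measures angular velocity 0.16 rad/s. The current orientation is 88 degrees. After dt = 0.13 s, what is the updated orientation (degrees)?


delta_theta = w * dt = 0.16 * 0.13 = 0.0208 rad
= 1.1918 deg
theta_new = 88 + 1.1918 = 89.1918 deg


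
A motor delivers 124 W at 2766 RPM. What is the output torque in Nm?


omega = 2766 * 2*pi/60 = 289.6548 rad/s
tau = P / omega = 124 / 289.6548
= 0.4281 Nm


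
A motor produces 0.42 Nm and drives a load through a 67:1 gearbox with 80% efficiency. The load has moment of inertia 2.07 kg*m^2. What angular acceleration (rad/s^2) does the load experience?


tau_out = tau_motor * N * eta
= 0.42 * 67 * 0.8 = 22.512 Nm
alpha = tau_out / I = 22.512 / 2.07
= 10.8754 rad/s^2


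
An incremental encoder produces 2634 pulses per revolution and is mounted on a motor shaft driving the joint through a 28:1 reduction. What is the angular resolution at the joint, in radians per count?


counts per rev = 2634
effective counts at joint = 2634 * 28 = 73752
resolution = 2*pi / 73752
= 8.5193e-05 rad/count


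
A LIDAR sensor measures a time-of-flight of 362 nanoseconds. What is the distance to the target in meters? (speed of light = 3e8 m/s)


tof = 362 ns = 3.62e-07 s
dist = c * tof / 2
= 3e8 * 3.62e-07 / 2
= 54.3 m


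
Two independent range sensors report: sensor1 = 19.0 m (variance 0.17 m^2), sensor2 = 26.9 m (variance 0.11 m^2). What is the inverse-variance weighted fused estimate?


w1 = (1/var1) / (1/var1 + 1/var2)
   = 5.8824 / (5.8824 + 9.0909) = 0.3929
w2 = 1 - w1 = 0.6071
fused = w1*s1 + w2*s2 = 7.4643 + 16.3321
= 23.7964 m


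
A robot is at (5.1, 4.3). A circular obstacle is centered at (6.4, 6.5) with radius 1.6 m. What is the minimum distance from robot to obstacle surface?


center_dist = sqrt((5.1-6.4)^2 + (4.3-6.5)^2)
= sqrt(1.69 + 4.84)
= 2.5554
min_dist = center_dist - radius = 2.5554 - 1.6 = 0.9554 m


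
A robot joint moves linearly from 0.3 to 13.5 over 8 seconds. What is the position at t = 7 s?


s = t/T = 7/8 = 0.875
p(t) = p0 + (pf-p0)*s
= 0.3 + (13.5 - 0.3) * 0.875
= 11.85


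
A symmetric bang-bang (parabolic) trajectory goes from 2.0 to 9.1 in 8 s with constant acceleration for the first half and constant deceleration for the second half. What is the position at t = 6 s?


Symmetric rest-to-rest: each phase covers (pf-p0)/2 in time T/2. 0.5*a*(T/2)^2 = (pf-p0)/2 => a = 4*(pf-p0)/T^2
a = 4*(9.1-2.0)/8^2 = 0.4437
t = 6 is in the deceleration phase (t > T/2).
p = pf - 0.5*a*(T-t)^2 = 9.1 - 0.5*0.4437*2^2
= 8.2125


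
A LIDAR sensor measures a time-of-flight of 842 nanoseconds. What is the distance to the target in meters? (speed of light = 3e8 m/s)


tof = 842 ns = 8.42e-07 s
dist = c * tof / 2
= 3e8 * 8.42e-07 / 2
= 126.3 m


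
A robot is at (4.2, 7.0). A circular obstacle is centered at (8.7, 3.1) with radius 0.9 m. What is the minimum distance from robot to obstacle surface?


center_dist = sqrt((4.2-8.7)^2 + (7.0-3.1)^2)
= sqrt(20.25 + 15.21)
= 5.9548
min_dist = center_dist - radius = 5.9548 - 0.9 = 5.0548 m


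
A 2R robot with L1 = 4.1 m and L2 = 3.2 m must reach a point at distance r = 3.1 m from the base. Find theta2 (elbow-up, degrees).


cos(theta2) = (r^2 - L1^2 - L2^2) / (2*L1*L2)
cos(theta2) = (9.61 - 16.81 - 10.24) / 26.24
cos(theta2) = -0.664634
theta2 = 131.6543 degrees


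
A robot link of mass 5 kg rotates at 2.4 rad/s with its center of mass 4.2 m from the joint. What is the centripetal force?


F = m * omega^2 * r
= 5 * 2.4^2 * 4.2
= 5 * 5.76 * 4.2
= 120.96 N


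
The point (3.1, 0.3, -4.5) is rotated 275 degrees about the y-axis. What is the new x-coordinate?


Rotation about y-axis: x' = x*cos(theta) + z*sin(theta)
= 3.1 * 0.0872 + -4.5 * -0.9962
= 4.7531


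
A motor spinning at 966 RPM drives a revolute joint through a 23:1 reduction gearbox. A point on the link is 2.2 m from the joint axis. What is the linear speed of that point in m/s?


omega_motor = 966 * 2*pi/60 = 101.1593 rad/s
omega_joint = omega_motor / 23 = 4.3982 rad/s
v = omega_joint * r = 4.3982 * 2.2
= 9.6761 m/s


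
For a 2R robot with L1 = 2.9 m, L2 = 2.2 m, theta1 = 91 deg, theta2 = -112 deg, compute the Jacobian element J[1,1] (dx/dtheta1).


J[1,1] = -L1*sin(t1) - L2*sin(t1+t2)
= -2.9*sin(91) - 2.2*sin(-21)
= -2.1111


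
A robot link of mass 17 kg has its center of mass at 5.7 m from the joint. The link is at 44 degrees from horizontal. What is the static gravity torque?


tau = m*g*L*cos(angle)
= 17 * 9.81 * 5.7 * cos(44 deg)
= 17 * 9.81 * 5.7 * 0.7193
= 683.7965 Nm


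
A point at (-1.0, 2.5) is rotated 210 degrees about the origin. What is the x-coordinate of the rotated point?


x' = x*cos(theta) - y*sin(theta)
cos(210 deg) = -0.866, sin(210 deg) = -0.5
x' = -1.0 * -0.866 - 2.5 * -0.5
= 0.866 - -1.25
= 2.116


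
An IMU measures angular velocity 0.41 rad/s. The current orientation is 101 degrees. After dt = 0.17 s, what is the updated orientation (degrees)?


delta_theta = w * dt = 0.41 * 0.17 = 0.0697 rad
= 3.9935 deg
theta_new = 101 + 3.9935 = 104.9935 deg


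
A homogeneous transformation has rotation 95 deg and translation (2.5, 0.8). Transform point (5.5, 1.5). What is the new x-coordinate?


x' = cos(theta)*px - sin(theta)*py + tx
= -0.0872*5.5 - 0.9962*1.5 + 2.5
= 0.5264


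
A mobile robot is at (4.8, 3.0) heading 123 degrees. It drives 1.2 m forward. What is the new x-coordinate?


x_new = x0 + d*cos(theta)
= 4.8 + 1.2*cos(123)
= 4.8 + -0.6536
= 4.1464
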